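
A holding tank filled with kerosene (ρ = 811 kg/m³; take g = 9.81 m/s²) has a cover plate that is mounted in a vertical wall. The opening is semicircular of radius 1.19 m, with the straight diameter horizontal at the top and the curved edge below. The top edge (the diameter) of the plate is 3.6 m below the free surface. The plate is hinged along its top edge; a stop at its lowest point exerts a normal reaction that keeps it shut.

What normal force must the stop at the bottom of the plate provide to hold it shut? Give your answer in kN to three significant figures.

γ = ρg = 811 × 9.81 / 1000 = 7.95591 kN/m³.
The centroid of a semicircle lies 4r/(3π) = 0.505052 m from the diameter, here below the top edge, so the centroid depth is h_c = 3.6 + 0.505052 = 4.10505 m.
A = πr²/2 = π × 1.19²/2 = 2.2244 m².
Resultant F = γ·h_c·A = 7.95591 × 4.10505 × 2.2244 = 72.6476 kN.
I_c = (π/8 − 8/(9π))·r⁴ = 0.109757 × 1.19⁴ = 0.2201 m⁴.
Centre of pressure: y_p = y_c + I_c/(y_c·A) = 4.10505 + 0.2201/(4.10505 × 2.2244) = 4.10505 + 0.024104 = 4.12915 m along the plane.
The resultant acts 0.505052 + 0.024104 = 0.529156 m (along the plate) below the hinge at the top edge, so the moment about the hinge is M = F × 0.529156 = 72.6476 × 0.529156 = 38.4419 kN·m.
A normal force at the bottom, 1.19 m from the hinge, must supply this moment: P = 38.4419/1.19 = 32.3041 kN.

P ≈ 32.3 kN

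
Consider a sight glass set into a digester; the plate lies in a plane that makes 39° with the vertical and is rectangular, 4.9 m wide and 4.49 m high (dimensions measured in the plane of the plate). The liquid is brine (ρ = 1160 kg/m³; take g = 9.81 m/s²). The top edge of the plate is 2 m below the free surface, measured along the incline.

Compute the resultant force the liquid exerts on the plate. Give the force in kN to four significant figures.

F ≈ 825.9 kN

γ = ρg = 1160 × 9.81 / 1000 = 11.3796 kN/m³.
The plate makes 39° with the vertical, i.e. θ = 90° − 39° = 51° to the horizontal. Measuring y along the incline from the free-surface line, vertical depth h = y·sinθ with sinθ = 0.777146.
The centroid lies 4.49/2 = 2.245 m below the top edge, so y_c = 2 + 2.245 = 4.245 m and h_c = 4.245 × 0.777146 = 3.29898 m.
A = 4.9 × 4.49 = 22.001 m².
Resultant F = γ·h_c·A = 11.3796 × 3.29898 × 22.001 = 825.941 kN.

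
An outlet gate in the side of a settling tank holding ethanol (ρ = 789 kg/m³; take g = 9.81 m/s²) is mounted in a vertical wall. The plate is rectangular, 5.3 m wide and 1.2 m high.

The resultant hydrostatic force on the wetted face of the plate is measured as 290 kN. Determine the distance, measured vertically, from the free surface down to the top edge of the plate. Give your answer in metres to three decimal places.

γ = ρg = 789 × 9.81 / 1000 = 7.74009 kN/m³.
A = 5.3 × 1.2 = 6.36 m².
From F = γ·h_c·A, the centroid depth is h_c = 290/(7.74009 × 6.36) = 5.89108 m.
The centroid lies 1.2/2 = 0.6 m below the top edge, so the top edge sits at h_top = 5.89108 − 0.6 = 5.29108 m below the surface.

d_top ≈ 5.291 m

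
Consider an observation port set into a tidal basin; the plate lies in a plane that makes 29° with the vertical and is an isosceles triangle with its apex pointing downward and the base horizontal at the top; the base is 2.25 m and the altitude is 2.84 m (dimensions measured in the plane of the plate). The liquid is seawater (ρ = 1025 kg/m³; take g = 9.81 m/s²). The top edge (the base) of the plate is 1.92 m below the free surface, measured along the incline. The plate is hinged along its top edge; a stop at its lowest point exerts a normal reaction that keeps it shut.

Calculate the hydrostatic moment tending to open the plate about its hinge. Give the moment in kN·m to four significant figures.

γ = ρg = 1025 × 9.81 / 1000 = 10.05525 kN/m³.
The plate makes 29° with the vertical, i.e. θ = 90° − 29° = 61° to the horizontal. Measuring y along the incline from the free-surface line, vertical depth h = y·sinθ with sinθ = 0.874620.
With the apex down, the centroid sits h/3 = 2.84/3 = 0.946667 m below the base (the top edge), so y_c = 1.92 + 0.946667 = 2.86667 m and h_c = 2.86667 × 0.874620 = 2.50725 m.
A = ½ × 2.25 × 2.84 = 3.195 m².
Resultant F = γ·h_c·A = 10.05525 × 2.50725 × 3.195 = 80.5492 kN.
I_c = b·h³/36 = 2.25 × 2.84³/36 = 1.43164 m⁴.
Centre of pressure: y_p = y_c + I_c/(y_c·A) = 2.86667 + 1.43164/(2.86667 × 3.195) = 2.86667 + 0.156309 = 3.02298 m along the plane.
The resultant acts 0.946667 + 0.156309 = 1.10298 m (along the plate) below the hinge at the top edge, so the moment about the hinge is M = F × 1.10298 = 80.5492 × 1.10298 = 88.8442 kN·m.

M ≈ 88.84 kN·m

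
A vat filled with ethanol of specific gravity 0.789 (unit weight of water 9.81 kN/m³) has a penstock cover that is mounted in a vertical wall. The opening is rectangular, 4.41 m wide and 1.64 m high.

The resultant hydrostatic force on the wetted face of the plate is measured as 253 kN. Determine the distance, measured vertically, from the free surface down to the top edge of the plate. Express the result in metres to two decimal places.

γ = 0.789 × 9.81 = 7.74009 kN/m³.
A = 4.41 × 1.64 = 7.2324 m².
From F = γ·h_c·A, the centroid depth is h_c = 253/(7.74009 × 7.2324) = 4.51952 m.
The centroid lies 1.64/2 = 0.82 m below the top edge, so the top edge sits at h_top = 4.51952 − 0.82 = 3.69952 m below the surface.

d_top ≈ 3.70 m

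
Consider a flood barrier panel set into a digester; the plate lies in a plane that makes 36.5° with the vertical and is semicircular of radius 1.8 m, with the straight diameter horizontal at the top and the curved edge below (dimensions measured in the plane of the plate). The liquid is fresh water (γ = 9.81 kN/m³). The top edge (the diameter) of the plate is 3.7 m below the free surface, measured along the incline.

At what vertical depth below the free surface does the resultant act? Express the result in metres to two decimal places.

γ = 9.81 kN/m³.
The plate makes 36.5° with the vertical, i.e. θ = 90° − 36.5° = 53.5° to the horizontal. Measuring y along the incline from the free-surface line, vertical depth h = y·sinθ with sinθ = 0.803857.
The centroid of a semicircle lies 4r/(3π) = 0.763944 m from the diameter, here below the top edge, so y_c = 3.7 + 0.763944 = 4.46394 m and h_c = 4.46394 × 0.803857 = 3.58837 m.
A = πr²/2 = π × 1.8²/2 = 5.08938 m².
Resultant F = γ·h_c·A = 9.81 × 3.58837 × 5.08938 = 179.156 kN.
I_c = (π/8 − 8/(9π))·r⁴ = 0.109757 × 1.8⁴ = 1.15219 m⁴.
Centre of pressure: y_p = y_c + I_c/(y_c·A) = 4.46394 + 1.15219/(4.46394 × 5.08938) = 4.46394 + 0.0507155 = 4.51466 m along the plane.
Vertically, h_p = y_p·sinθ = 4.51466 × 0.803857 = 3.62914 m.

h_p = 3.63 m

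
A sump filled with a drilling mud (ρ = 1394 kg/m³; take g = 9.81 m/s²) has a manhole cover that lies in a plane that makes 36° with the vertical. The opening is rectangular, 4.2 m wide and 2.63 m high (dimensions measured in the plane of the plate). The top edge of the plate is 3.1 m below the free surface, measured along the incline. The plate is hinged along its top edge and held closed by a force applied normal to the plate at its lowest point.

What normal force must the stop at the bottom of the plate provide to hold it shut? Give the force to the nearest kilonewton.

γ = ρg = 1394 × 9.81 / 1000 = 13.67514 kN/m³.
The plate makes 36° with the vertical, i.e. θ = 90° − 36° = 54° to the horizontal. Measuring y along the incline from the free-surface line, vertical depth h = y·sinθ with sinθ = 0.809017.
The centroid lies 2.63/2 = 1.315 m below the top edge, so y_c = 3.1 + 1.315 = 4.415 m and h_c = 4.415 × 0.809017 = 3.57181 m.
A = 4.2 × 2.63 = 11.046 m².
Resultant F = γ·h_c·A = 13.67514 × 3.57181 × 11.046 = 539.542 kN.
I_c = b·h³/12 = 4.2 × 2.63³/12 = 6.36701 m⁴.
Centre of pressure: y_p = y_c + I_c/(y_c·A) = 4.415 + 6.36701/(4.415 × 11.046) = 4.415 + 0.130557 = 4.54556 m along the plane.
The resultant acts 1.315 + 0.130557 = 1.44556 m (along the plate) below the hinge at the top edge, so the moment about the hinge is M = F × 1.44556 = 539.542 × 1.44556 = 779.94 kN·m.
A normal force at the bottom, 2.63 m from the hinge, must supply this moment: P = 779.94/2.63 = 296.555 kN.

P ≈ 297 kN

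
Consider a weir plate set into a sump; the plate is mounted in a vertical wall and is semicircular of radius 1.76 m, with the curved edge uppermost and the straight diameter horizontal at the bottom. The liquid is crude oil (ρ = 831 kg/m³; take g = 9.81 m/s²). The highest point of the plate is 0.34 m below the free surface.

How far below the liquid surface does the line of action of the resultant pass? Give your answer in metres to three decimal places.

γ = ρg = 831 × 9.81 / 1000 = 8.15211 kN/m³.
The centroid lies 4r/(3π) = 0.746967 m above the diameter, so r − 4r/(3π) = 1.76 − 0.746967 = 1.01303 m below the topmost point, so the centroid depth is h_c = 0.34 + 1.01303 = 1.35303 m.
A = πr²/2 = π × 1.76²/2 = 4.8657 m².
Resultant F = γ·h_c·A = 8.15211 × 1.35303 × 4.8657 = 53.6689 kN.
I_c = (π/8 − 8/(9π))·r⁴ = 0.109757 × 1.76⁴ = 1.05313 m⁴.
Centre of pressure: y_p = y_c + I_c/(y_c·A) = 1.35303 + 1.05313/(1.35303 × 4.8657) = 1.35303 + 0.159967 = 1.513 m along the plane.

h_p = 1.513 m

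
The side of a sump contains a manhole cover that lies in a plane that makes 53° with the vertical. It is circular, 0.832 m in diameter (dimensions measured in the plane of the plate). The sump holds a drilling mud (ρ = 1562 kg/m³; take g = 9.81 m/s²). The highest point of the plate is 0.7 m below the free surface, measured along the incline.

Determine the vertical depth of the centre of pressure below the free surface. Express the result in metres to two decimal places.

γ = ρg = 1562 × 9.81 / 1000 = 15.32322 kN/m³.
The plate makes 53° with the vertical, i.e. θ = 90° − 53° = 37° to the horizontal. Measuring y along the incline from the free-surface line, vertical depth h = y·sinθ with sinθ = 0.601815.
The centroid is at the centre, 0.416 m below the top of the plate, so y_c = 0.7 + 0.416 = 1.116 m and h_c = 1.116 × 0.601815 = 0.671626 m.
A = π(0.416)² = 0.543671 m².
Resultant F = γ·h_c·A = 15.32322 × 0.671626 × 0.543671 = 5.59518 kN.
I_c = πr⁴/4 = π × 0.416⁴/4 = 0.0235214 m⁴.
Centre of pressure: y_p = y_c + I_c/(y_c·A) = 1.116 + 0.0235214/(1.116 × 0.543671) = 1.116 + 0.0387671 = 1.15477 m along the plane.
Vertically, h_p = y_p·sinθ = 1.15477 × 0.601815 = 0.694958 m.

h_p = 0.69 m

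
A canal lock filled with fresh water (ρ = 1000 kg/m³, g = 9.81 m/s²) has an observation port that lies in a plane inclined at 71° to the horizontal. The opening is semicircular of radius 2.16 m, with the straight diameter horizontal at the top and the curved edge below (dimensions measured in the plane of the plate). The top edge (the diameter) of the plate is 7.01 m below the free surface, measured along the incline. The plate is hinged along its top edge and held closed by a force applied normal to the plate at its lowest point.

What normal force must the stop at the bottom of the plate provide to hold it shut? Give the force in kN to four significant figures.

P ≈ 239.0 kN

γ = ρg = 1000 × 9.81 = 9810 N/m³ = 9.81 kN/m³.
Let θ = 71° be the plate's angle to the horizontal; measure y along the incline from where the plane meets the free surface. Vertical depth h = y·sinθ with sinθ = 0.945519.
The centroid of a semicircle lies 4r/(3π) = 0.916732 m from the diameter, here below the top edge, so y_c = 7.01 + 0.916732 = 7.92673 m and h_c = 7.92673 × 0.945519 = 7.49487 m.
A = πr²/2 = π × 2.16²/2 = 7.32871 m².
Resultant F = γ·h_c·A = 9.81 × 7.49487 × 7.32871 = 538.841 kN.
I_c = (π/8 − 8/(9π))·r⁴ = 0.109757 × 2.16⁴ = 2.38917 m⁴.
Centre of pressure: y_p = y_c + I_c/(y_c·A) = 7.92673 + 2.38917/(7.92673 × 7.32871) = 7.92673 + 0.0411269 = 7.96786 m along the plane.
The resultant acts 0.916732 + 0.0411269 = 0.957859 m (along the plate) below the hinge at the top edge, so the moment about the hinge is M = F × 0.957859 = 538.841 × 0.957859 = 516.134 kN·m.
A normal force at the bottom, 2.16 m from the hinge, must supply this moment: P = 516.134/2.16 = 238.951 kN.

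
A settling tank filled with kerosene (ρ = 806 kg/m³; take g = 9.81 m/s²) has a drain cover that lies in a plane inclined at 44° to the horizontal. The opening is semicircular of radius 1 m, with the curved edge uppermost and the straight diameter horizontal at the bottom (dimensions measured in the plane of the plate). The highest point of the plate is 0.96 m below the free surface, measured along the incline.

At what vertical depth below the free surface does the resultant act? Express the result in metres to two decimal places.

γ = ρg = 806 × 9.81 / 1000 = 7.90686 kN/m³.
Let θ = 44° be the plate's angle to the horizontal; measure y along the incline from where the plane meets the free surface. Vertical depth h = y·sinθ with sinθ = 0.694658.
The centroid lies 4r/(3π) = 0.424413 m above the diameter, so r − 4r/(3π) = 1 − 0.424413 = 0.575587 m below the topmost point, so y_c = 0.96 + 0.575587 = 1.53559 m and h_c = 1.53559 × 0.694658 = 1.06671 m.
A = πr²/2 = π × 1²/2 = 1.5708 m².
Resultant F = γ·h_c·A = 7.90686 × 1.06671 × 1.5708 = 13.2486 kN.
I_c = (π/8 − 8/(9π))·r⁴ = 0.109757 × 1⁴ = 0.109757 m⁴.
Centre of pressure: y_p = y_c + I_c/(y_c·A) = 1.53559 + 0.109757/(1.53559 × 1.5708) = 1.53559 + 0.0455026 = 1.58109 m along the plane.
Vertically, h_p = y_p·sinθ = 1.58109 × 0.694658 = 1.09832 m.

h_p = 1.10 m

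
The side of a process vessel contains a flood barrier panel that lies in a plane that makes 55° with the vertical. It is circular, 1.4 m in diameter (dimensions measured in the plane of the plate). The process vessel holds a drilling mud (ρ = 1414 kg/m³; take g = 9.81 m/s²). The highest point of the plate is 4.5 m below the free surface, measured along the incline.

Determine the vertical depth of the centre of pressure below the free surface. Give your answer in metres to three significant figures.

γ = ρg = 1414 × 9.81 / 1000 = 13.87134 kN/m³.
The plate makes 55° with the vertical, i.e. θ = 90° − 55° = 35° to the horizontal. Measuring y along the incline from the free-surface line, vertical depth h = y·sinθ with sinθ = 0.573576.
The centroid is at the centre, 0.7 m below the top of the plate, so y_c = 4.5 + 0.7 = 5.2 m and h_c = 5.2 × 0.573576 = 2.9826 m.
A = π(0.7)² = 1.53938 m².
Resultant F = γ·h_c·A = 13.87134 × 2.9826 × 1.53938 = 63.6882 kN.
I_c = πr⁴/4 = π × 0.7⁴/4 = 0.188574 m⁴.
Centre of pressure: y_p = y_c + I_c/(y_c·A) = 5.2 + 0.188574/(5.2 × 1.53938) = 5.2 + 0.0235577 = 5.22356 m along the plane.
Vertically, h_p = y_p·sinθ = 5.22356 × 0.573576 = 2.99611 m.

h_p = 3.00 m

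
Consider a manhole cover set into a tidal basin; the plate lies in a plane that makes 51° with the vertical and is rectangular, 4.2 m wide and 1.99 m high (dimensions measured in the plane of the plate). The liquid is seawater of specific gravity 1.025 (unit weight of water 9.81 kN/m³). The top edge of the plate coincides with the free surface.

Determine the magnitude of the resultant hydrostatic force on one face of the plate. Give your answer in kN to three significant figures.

F ≈ 52.6 kN

γ = 1.025 × 9.81 = 10.05525 kN/m³.
The plate makes 51° with the vertical, i.e. θ = 90° − 51° = 39° to the horizontal. Measuring y along the incline from the free-surface line, vertical depth h = y·sinθ with sinθ = 0.629320.
The centroid lies 1.99/2 = 0.995 m below the top edge, so y_c = 0.995 m and h_c = 0.995 × 0.629320 = 0.626173 m.
A = 4.2 × 1.99 = 8.358 m².
Resultant F = γ·h_c·A = 10.05525 × 0.626173 × 8.358 = 52.6247 kN.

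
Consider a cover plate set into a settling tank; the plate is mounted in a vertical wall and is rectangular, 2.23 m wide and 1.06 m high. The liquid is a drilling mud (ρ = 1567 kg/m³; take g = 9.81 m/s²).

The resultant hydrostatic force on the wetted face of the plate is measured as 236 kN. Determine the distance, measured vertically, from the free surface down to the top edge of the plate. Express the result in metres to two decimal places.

γ = ρg = 1567 × 9.81 / 1000 = 15.37227 kN/m³.
A = 2.23 × 1.06 = 2.3638 m².
From F = γ·h_c·A, the centroid depth is h_c = 236/(15.37227 × 2.3638) = 6.49476 m.
The centroid lies 1.06/2 = 0.53 m below the top edge, so the top edge sits at h_top = 6.49476 − 0.53 = 5.96476 m below the surface.

d_top ≈ 5.96 m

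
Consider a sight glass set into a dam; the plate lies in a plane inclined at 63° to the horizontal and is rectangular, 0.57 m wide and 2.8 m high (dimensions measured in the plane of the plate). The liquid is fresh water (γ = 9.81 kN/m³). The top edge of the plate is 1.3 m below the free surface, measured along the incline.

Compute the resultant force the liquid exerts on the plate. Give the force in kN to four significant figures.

F ≈ 37.67 kN

γ = 9.81 kN/m³.
Let θ = 63° be the plate's angle to the horizontal; measure y along the incline from where the plane meets the free surface. Vertical depth h = y·sinθ with sinθ = 0.891007.
The centroid lies 2.8/2 = 1.4 m below the top edge, so y_c = 1.3 + 1.4 = 2.7 m and h_c = 2.7 × 0.891007 = 2.40572 m.
A = 0.57 × 2.8 = 1.596 m².
Resultant F = γ·h_c·A = 9.81 × 2.40572 × 1.596 = 37.6658 kN.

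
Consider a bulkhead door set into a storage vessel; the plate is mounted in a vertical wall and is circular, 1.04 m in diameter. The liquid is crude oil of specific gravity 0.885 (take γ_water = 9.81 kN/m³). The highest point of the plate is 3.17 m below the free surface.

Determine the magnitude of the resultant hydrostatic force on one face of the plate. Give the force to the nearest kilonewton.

F ≈ 27 kN

γ = 0.885 × 9.81 = 8.68185 kN/m³.
The centroid is at the centre, 0.52 m below the top of the plate, so the centroid depth is h_c = 3.17 + 0.52 = 3.69 m.
A = π(0.52)² = 0.849487 m².
Resultant F = γ·h_c·A = 8.68185 × 3.69 × 0.849487 = 27.2142 kN.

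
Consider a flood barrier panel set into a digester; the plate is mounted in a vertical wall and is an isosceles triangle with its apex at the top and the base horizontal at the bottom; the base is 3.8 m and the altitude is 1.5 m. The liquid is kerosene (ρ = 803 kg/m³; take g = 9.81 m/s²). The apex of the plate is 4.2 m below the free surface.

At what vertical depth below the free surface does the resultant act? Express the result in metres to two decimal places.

γ = ρg = 803 × 9.81 / 1000 = 7.87743 kN/m³.
With the apex up, the centroid sits 2h/3 = 2 × 1.5/3 = 1 m below the apex, so the centroid depth is h_c = 4.2 + 1 = 5.2 m.
A = ½ × 3.8 × 1.5 = 2.85 m².
Resultant F = γ·h_c·A = 7.87743 × 5.2 × 2.85 = 116.744 kN.
I_c = b·h³/36 = 3.8 × 1.5³/36 = 0.35625 m⁴.
Centre of pressure: y_p = y_c + I_c/(y_c·A) = 5.2 + 0.35625/(5.2 × 2.85) = 5.2 + 0.0240385 = 5.22404 m along the plane.

h_p = 5.22 m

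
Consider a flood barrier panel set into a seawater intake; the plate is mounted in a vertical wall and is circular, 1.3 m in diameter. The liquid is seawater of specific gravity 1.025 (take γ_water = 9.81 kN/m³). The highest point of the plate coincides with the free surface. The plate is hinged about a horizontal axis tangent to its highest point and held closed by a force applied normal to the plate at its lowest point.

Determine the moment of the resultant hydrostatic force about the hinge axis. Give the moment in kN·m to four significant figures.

M ≈ 7.049 kN·m

γ = 1.025 × 9.81 = 10.05525 kN/m³.
The centroid is at the centre, 0.65 m below the top of the plate, so the centroid depth is h_c = 0.65 m.
A = π(0.65)² = 1.32732 m².
Resultant F = γ·h_c·A = 10.05525 × 0.65 × 1.32732 = 8.67525 kN.
I_c = πr⁴/4 = π × 0.65⁴/4 = 0.140198 m⁴.
Centre of pressure: y_p = y_c + I_c/(y_c·A) = 0.65 + 0.140198/(0.65 × 1.32732) = 0.65 + 0.1625 = 0.8125 m along the plane.
The resultant acts 0.65 + 0.1625 = 0.8125 m (along the plate) below the hinge at the top edge, so the moment about the hinge is M = F × 0.8125 = 8.67525 × 0.8125 = 7.04864 kN·m.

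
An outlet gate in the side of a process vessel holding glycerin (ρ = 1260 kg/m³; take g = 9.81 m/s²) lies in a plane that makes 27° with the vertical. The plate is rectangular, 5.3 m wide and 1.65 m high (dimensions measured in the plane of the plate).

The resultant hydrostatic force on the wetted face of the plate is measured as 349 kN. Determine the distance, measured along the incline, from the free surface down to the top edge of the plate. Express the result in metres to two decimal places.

γ = ρg = 1260 × 9.81 / 1000 = 12.3606 kN/m³.
A = 5.3 × 1.65 = 8.745 m².
From F = γ·h_c·A, the centroid depth is h_c = 349/(12.3606 × 8.745) = 3.22869 m.
The plate makes 27° with the vertical, i.e. θ = 90° − 27° = 63° to the horizontal. Measuring y along the incline from the free-surface line, vertical depth h = y·sinθ with sinθ = 0.891007.
Along the incline, y_c = h_c/sinθ = 3.22869/0.891007 = 3.62364 m.
The centroid lies 1.65/2 = 0.825 m below the top edge, so the top edge sits at y_top = 3.62364 − 0.825 = 2.79864 m along the incline.

y_top ≈ 2.80 m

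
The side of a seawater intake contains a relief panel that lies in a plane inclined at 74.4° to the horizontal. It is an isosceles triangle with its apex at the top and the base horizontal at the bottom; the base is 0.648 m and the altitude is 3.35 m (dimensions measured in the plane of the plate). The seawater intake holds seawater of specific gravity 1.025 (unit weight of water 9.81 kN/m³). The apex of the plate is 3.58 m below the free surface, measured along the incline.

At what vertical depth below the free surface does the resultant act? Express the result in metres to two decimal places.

h_p = 5.70 m

γ = 1.025 × 9.81 = 10.05525 kN/m³.
Let θ = 74.4° be the plate's angle to the horizontal; measure y along the incline from where the plane meets the free surface. Vertical depth h = y·sinθ with sinθ = 0.963163.
With the apex up, the centroid sits 2h/3 = 2 × 3.35/3 = 2.23333 m below the apex, so y_c = 3.58 + 2.23333 = 5.81333 m and h_c = 5.81333 × 0.963163 = 5.59918 m.
A = ½ × 0.648 × 3.35 = 1.0854 m².
Resultant F = γ·h_c·A = 10.05525 × 5.59918 × 1.0854 = 61.1093 kN.
I_c = b·h³/36 = 0.648 × 3.35³/36 = 0.676717 m⁴.
Centre of pressure: y_p = y_c + I_c/(y_c·A) = 5.81333 + 0.676717/(5.81333 × 1.0854) = 5.81333 + 0.107249 = 5.92058 m along the plane.
Vertically, h_p = y_p·sinθ = 5.92058 × 0.963163 = 5.70248 m.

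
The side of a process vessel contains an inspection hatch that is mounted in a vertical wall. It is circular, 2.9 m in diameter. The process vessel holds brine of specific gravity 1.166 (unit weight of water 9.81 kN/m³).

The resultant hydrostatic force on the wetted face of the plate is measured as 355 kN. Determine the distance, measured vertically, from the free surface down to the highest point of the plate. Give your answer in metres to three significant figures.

γ = 1.166 × 9.81 = 11.43846 kN/m³.
A = π(1.45)² = 6.6052 m².
From F = γ·h_c·A, the centroid depth is h_c = 355/(11.43846 × 6.6052) = 4.69867 m.
The centroid is at the centre, 1.45 m below the top of the plate, so the highest point sits at h_top = 4.69867 − 1.45 = 3.24867 m below the surface.

d_top ≈ 3.25 m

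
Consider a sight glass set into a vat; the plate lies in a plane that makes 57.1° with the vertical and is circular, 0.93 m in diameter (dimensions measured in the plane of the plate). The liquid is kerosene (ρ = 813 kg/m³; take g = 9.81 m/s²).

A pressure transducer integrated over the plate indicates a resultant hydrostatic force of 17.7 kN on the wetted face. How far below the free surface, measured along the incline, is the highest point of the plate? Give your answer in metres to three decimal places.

y_top ≈ 5.550 m

γ = ρg = 813 × 9.81 / 1000 = 7.97553 kN/m³.
A = π(0.465)² = 0.679291 m².
From F = γ·h_c·A, the centroid depth is h_c = 17.7/(7.97553 × 0.679291) = 3.26707 m.
The plate makes 57.1° with the vertical, i.e. θ = 90° − 57.1° = 32.9° to the horizontal. Measuring y along the incline from the free-surface line, vertical depth h = y·sinθ with sinθ = 0.543174.
Along the incline, y_c = h_c/sinθ = 3.26707/0.543174 = 6.01478 m.
The centroid is at the centre, 0.465 m below the top of the plate, so the highest point sits at y_top = 6.01478 − 0.465 = 5.54978 m along the incline.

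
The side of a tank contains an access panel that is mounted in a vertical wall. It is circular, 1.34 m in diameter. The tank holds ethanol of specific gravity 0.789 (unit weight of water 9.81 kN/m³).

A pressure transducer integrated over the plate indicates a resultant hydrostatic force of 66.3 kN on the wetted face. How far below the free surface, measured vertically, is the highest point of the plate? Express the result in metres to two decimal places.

γ = 0.789 × 9.81 = 7.74009 kN/m³.
A = π(0.67)² = 1.41026 m².
From F = γ·h_c·A, the centroid depth is h_c = 66.3/(7.74009 × 1.41026) = 6.07391 m.
The centroid is at the centre, 0.67 m below the top of the plate, so the highest point sits at h_top = 6.07391 − 0.67 = 5.40391 m below the surface.

d_top ≈ 5.40 m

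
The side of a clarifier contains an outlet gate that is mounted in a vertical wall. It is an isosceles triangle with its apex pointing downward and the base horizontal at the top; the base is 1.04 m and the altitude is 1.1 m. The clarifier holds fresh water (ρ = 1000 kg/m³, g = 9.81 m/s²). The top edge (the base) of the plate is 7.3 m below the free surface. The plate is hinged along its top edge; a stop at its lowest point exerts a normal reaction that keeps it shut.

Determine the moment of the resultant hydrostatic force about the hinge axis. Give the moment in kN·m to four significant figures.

M ≈ 16.15 kN·m

γ = ρg = 1000 × 9.81 = 9810 N/m³ = 9.81 kN/m³.
With the apex down, the centroid sits h/3 = 1.1/3 = 0.366667 m below the base (the top edge), so the centroid depth is h_c = 7.3 + 0.366667 = 7.66667 m.
A = ½ × 1.04 × 1.1 = 0.572 m².
Resultant F = γ·h_c·A = 9.81 × 7.66667 × 0.572 = 43.0201 kN.
I_c = b·h³/36 = 1.04 × 1.1³/36 = 0.0384511 m⁴.
Centre of pressure: y_p = y_c + I_c/(y_c·A) = 7.66667 + 0.0384511/(7.66667 × 0.572) = 7.66667 + 0.00876811 = 7.67544 m along the plane.
The resultant acts 0.366667 + 0.00876811 = 0.375435 m (along the plate) below the hinge at the top edge, so the moment about the hinge is M = F × 0.375435 = 43.0201 × 0.375435 = 16.1513 kN·m.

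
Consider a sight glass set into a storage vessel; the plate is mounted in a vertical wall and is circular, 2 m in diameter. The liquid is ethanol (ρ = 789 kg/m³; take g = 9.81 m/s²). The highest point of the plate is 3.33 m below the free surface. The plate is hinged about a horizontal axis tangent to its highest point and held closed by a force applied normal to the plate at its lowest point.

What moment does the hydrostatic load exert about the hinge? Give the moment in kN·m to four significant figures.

γ = ρg = 789 × 9.81 / 1000 = 7.74009 kN/m³.
The centroid is at the centre, 1 m below the top of the plate, so the centroid depth is h_c = 3.33 + 1 = 4.33 m.
A = π(1)² = 3.14159 m².
Resultant F = γ·h_c·A = 7.74009 × 4.33 × 3.14159 = 105.289 kN.
I_c = πr⁴/4 = π × 1⁴/4 = 0.785398 m⁴.
Centre of pressure: y_p = y_c + I_c/(y_c·A) = 4.33 + 0.785398/(4.33 × 3.14159) = 4.33 + 0.0577368 = 4.38774 m along the plane.
The resultant acts 1 + 0.0577368 = 1.05774 m (along the plate) below the hinge at the top edge, so the moment about the hinge is M = F × 1.05774 = 105.289 × 1.05774 = 111.368 kN·m.

M ≈ 111.4 kN·m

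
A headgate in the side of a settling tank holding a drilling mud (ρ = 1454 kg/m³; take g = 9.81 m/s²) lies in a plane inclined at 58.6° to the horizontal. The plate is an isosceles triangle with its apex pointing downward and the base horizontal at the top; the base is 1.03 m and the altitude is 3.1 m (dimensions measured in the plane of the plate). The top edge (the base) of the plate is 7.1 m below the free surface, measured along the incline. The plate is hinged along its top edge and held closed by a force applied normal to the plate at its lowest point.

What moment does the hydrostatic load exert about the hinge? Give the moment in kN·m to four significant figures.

M ≈ 173.7 kN·m

γ = ρg = 1454 × 9.81 / 1000 = 14.26374 kN/m³.
Let θ = 58.6° be the plate's angle to the horizontal; measure y along the incline from where the plane meets the free surface. Vertical depth h = y·sinθ with sinθ = 0.853551.
With the apex down, the centroid sits h/3 = 3.1/3 = 1.03333 m below the base (the top edge), so y_c = 7.1 + 1.03333 = 8.13333 m and h_c = 8.13333 × 0.853551 = 6.94221 m.
A = ½ × 1.03 × 3.1 = 1.5965 m².
Resultant F = γ·h_c·A = 14.26374 × 6.94221 × 1.5965 = 158.088 kN.
I_c = b·h³/36 = 1.03 × 3.1³/36 = 0.852354 m⁴.
Centre of pressure: y_p = y_c + I_c/(y_c·A) = 8.13333 + 0.852354/(8.13333 × 1.5965) = 8.13333 + 0.0656421 = 8.19897 m along the plane.
The resultant acts 1.03333 + 0.0656421 = 1.09897 m (along the plate) below the hinge at the top edge, so the moment about the hinge is M = F × 1.09897 = 158.088 × 1.09897 = 173.734 kN·m.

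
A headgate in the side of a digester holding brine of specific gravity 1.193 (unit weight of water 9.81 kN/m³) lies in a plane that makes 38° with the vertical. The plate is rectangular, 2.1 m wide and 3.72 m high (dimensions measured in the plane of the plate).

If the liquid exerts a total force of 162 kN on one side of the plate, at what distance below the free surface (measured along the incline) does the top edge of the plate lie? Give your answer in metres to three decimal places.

γ = 1.193 × 9.81 = 11.70333 kN/m³.
A = 2.1 × 3.72 = 7.812 m².
From F = γ·h_c·A, the centroid depth is h_c = 162/(11.70333 × 7.812) = 1.77192 m.
The plate makes 38° with the vertical, i.e. θ = 90° − 38° = 52° to the horizontal. Measuring y along the incline from the free-surface line, vertical depth h = y·sinθ with sinθ = 0.788011.
Along the incline, y_c = h_c/sinθ = 1.77192/0.788011 = 2.2486 m.
The centroid lies 3.72/2 = 1.86 m below the top edge, so the top edge sits at y_top = 2.2486 − 1.86 = 0.3886 m along the incline.

y_top ≈ 0.389 m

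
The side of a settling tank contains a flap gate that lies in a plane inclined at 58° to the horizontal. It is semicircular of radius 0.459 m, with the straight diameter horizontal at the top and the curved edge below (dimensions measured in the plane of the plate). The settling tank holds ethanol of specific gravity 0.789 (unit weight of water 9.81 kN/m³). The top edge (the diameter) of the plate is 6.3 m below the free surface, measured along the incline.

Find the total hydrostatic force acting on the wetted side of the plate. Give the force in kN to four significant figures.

γ = 0.789 × 9.81 = 7.74009 kN/m³.
Let θ = 58° be the plate's angle to the horizontal; measure y along the incline from where the plane meets the free surface. Vertical depth h = y·sinθ with sinθ = 0.848048.
The centroid of a semicircle lies 4r/(3π) = 0.194806 m from the diameter, here below the top edge, so y_c = 6.3 + 0.194806 = 6.49481 m and h_c = 6.49481 × 0.848048 = 5.50791 m.
A = πr²/2 = π × 0.459²/2 = 0.330937 m².
Resultant F = γ·h_c·A = 7.74009 × 5.50791 × 0.330937 = 14.1084 kN.

F ≈ 14.11 kN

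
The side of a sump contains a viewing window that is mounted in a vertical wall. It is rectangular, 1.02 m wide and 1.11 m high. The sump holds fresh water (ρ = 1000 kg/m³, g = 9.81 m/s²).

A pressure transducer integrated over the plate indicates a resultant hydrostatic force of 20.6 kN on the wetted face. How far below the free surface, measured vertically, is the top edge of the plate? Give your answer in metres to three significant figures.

γ = ρg = 1000 × 9.81 = 9810 N/m³ = 9.81 kN/m³.
A = 1.02 × 1.11 = 1.1322 m².
From F = γ·h_c·A, the centroid depth is h_c = 20.6/(9.81 × 1.1322) = 1.85471 m.
The centroid lies 1.11/2 = 0.555 m below the top edge, so the top edge sits at h_top = 1.85471 − 0.555 = 1.29971 m below the surface.

d_top ≈ 1.30 m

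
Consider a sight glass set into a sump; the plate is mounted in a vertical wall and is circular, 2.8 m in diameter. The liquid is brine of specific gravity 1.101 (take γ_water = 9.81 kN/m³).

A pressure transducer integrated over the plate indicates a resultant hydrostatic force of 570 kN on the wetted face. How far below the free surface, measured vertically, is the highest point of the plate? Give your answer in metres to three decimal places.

γ = 1.101 × 9.81 = 10.80081 kN/m³.
A = π(1.4)² = 6.15752 m².
From F = γ·h_c·A, the centroid depth is h_c = 570/(10.80081 × 6.15752) = 8.57063 m.
The centroid is at the centre, 1.4 m below the top of the plate, so the highest point sits at h_top = 8.57063 − 1.4 = 7.17063 m below the surface.

d_top ≈ 7.171 m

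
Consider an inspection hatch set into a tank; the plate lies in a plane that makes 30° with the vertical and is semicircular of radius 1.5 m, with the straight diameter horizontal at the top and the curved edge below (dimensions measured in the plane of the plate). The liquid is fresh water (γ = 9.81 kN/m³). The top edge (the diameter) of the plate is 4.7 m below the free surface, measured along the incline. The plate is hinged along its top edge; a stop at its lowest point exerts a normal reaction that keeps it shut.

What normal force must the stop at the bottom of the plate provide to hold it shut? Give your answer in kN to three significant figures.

γ = 9.81 kN/m³.
The plate makes 30° with the vertical, i.e. θ = 90° − 30° = 60° to the horizontal. Measuring y along the incline from the free-surface line, vertical depth h = y·sinθ with sinθ = 0.866025.
The centroid of a semicircle lies 4r/(3π) = 0.63662 m from the diameter, here below the top edge, so y_c = 4.7 + 0.63662 = 5.33662 m and h_c = 5.33662 × 0.866025 = 4.62165 m.
A = πr²/2 = π × 1.5²/2 = 3.53429 m².
Resultant F = γ·h_c·A = 9.81 × 4.62165 × 3.53429 = 160.239 kN.
I_c = (π/8 − 8/(9π))·r⁴ = 0.109757 × 1.5⁴ = 0.555645 m⁴.
Centre of pressure: y_p = y_c + I_c/(y_c·A) = 5.33662 + 0.555645/(5.33662 × 3.53429) = 5.33662 + 0.0294597 = 5.36608 m along the plane.
The resultant acts 0.63662 + 0.0294597 = 0.66608 m (along the plate) below the hinge at the top edge, so the moment about the hinge is M = F × 0.66608 = 160.239 × 0.66608 = 106.732 kN·m.
A normal force at the bottom, 1.5 m from the hinge, must supply this moment: P = 106.732/1.5 = 71.1547 kN.

P ≈ 71.2 kN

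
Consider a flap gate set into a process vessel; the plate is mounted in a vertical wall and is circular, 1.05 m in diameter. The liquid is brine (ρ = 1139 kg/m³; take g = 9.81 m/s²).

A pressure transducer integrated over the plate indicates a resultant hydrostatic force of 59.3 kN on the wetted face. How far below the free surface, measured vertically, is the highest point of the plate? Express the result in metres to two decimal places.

γ = ρg = 1139 × 9.81 / 1000 = 11.17359 kN/m³.
A = π(0.525)² = 0.865901 m².
From F = γ·h_c·A, the centroid depth is h_c = 59.3/(11.17359 × 0.865901) = 6.12906 m.
The centroid is at the centre, 0.525 m below the top of the plate, so the highest point sits at h_top = 6.12906 − 0.525 = 5.60406 m below the surface.

d_top ≈ 5.60 m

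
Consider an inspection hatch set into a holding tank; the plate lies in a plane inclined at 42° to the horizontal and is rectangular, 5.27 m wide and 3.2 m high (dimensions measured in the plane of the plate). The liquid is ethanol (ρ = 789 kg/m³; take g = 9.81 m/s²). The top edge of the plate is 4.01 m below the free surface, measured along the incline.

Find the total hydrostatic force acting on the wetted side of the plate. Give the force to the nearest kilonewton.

F ≈ 490 kN

γ = ρg = 789 × 9.81 / 1000 = 7.74009 kN/m³.
Let θ = 42° be the plate's angle to the horizontal; measure y along the incline from where the plane meets the free surface. Vertical depth h = y·sinθ with sinθ = 0.669131.
The centroid lies 3.2/2 = 1.6 m below the top edge, so y_c = 4.01 + 1.6 = 5.61 m and h_c = 5.61 × 0.669131 = 3.75382 m.
A = 5.27 × 3.2 = 16.864 m².
Resultant F = γ·h_c·A = 7.74009 × 3.75382 × 16.864 = 489.982 kN.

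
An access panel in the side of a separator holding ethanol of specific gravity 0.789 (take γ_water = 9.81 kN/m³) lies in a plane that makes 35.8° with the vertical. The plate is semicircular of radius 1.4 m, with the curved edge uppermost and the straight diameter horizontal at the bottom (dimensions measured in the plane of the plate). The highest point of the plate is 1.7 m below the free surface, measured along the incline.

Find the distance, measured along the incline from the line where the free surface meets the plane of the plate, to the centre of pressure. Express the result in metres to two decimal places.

γ = 0.789 × 9.81 = 7.74009 kN/m³.
The plate makes 35.8° with the vertical, i.e. θ = 90° − 35.8° = 54.2° to the horizontal. Measuring y along the incline from the free-surface line, vertical depth h = y·sinθ with sinθ = 0.811064.
The centroid lies 4r/(3π) = 0.594178 m above the diameter, so r − 4r/(3π) = 1.4 − 0.594178 = 0.805822 m below the topmost point, so y_c = 1.7 + 0.805822 = 2.50582 m and h_c = 2.50582 × 0.811064 = 2.03238 m.
A = πr²/2 = π × 1.4²/2 = 3.07876 m².
Resultant F = γ·h_c·A = 7.74009 × 2.03238 × 3.07876 = 48.4314 kN.
I_c = (π/8 − 8/(9π))·r⁴ = 0.109757 × 1.4⁴ = 0.421642 m⁴.
Centre of pressure: y_p = y_c + I_c/(y_c·A) = 2.50582 + 0.421642/(2.50582 × 3.07876) = 2.50582 + 0.0546535 = 2.56047 m along the plane.

y_p = 2.56 m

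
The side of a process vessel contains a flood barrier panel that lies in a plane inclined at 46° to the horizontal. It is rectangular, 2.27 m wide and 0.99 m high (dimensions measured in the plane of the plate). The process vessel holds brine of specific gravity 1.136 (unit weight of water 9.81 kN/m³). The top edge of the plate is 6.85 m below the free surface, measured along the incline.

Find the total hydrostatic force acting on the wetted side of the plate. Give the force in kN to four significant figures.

F ≈ 132.3 kN

γ = 1.136 × 9.81 = 11.14416 kN/m³.
Let θ = 46° be the plate's angle to the horizontal; measure y along the incline from where the plane meets the free surface. Vertical depth h = y·sinθ with sinθ = 0.719340.
The centroid lies 0.99/2 = 0.495 m below the top edge, so y_c = 6.85 + 0.495 = 7.345 m and h_c = 7.345 × 0.719340 = 5.28355 m.
A = 2.27 × 0.99 = 2.2473 m².
Resultant F = γ·h_c·A = 11.14416 × 5.28355 × 2.2473 = 132.323 kN.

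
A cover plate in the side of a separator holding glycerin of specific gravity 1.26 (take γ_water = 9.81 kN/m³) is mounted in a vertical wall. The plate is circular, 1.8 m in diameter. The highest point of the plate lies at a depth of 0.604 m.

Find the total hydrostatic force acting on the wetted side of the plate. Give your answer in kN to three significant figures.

γ = 1.26 × 9.81 = 12.3606 kN/m³.
The centroid is at the centre, 0.9 m below the top of the plate, so the centroid depth is h_c = 0.604 + 0.9 = 1.504 m.
A = π(0.9)² = 2.54469 m².
Resultant F = γ·h_c·A = 12.3606 × 1.504 × 2.54469 = 47.3067 kN.

F ≈ 47.3 kN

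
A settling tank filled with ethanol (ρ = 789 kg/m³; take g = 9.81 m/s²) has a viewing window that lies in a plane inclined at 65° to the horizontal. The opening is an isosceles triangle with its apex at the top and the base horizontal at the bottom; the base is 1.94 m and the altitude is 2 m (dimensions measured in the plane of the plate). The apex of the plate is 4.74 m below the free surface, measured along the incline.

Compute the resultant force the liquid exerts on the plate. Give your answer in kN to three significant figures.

F ≈ 82.7 kN

γ = ρg = 789 × 9.81 / 1000 = 7.74009 kN/m³.
Let θ = 65° be the plate's angle to the horizontal; measure y along the incline from where the plane meets the free surface. Vertical depth h = y·sinθ with sinθ = 0.906308.
With the apex up, the centroid sits 2h/3 = 2 × 2/3 = 1.33333 m below the apex, so y_c = 4.74 + 1.33333 = 6.07333 m and h_c = 6.07333 × 0.906308 = 5.50431 m.
A = ½ × 1.94 × 2 = 1.94 m².
Resultant F = γ·h_c·A = 7.74009 × 5.50431 × 1.94 = 82.6515 kN.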